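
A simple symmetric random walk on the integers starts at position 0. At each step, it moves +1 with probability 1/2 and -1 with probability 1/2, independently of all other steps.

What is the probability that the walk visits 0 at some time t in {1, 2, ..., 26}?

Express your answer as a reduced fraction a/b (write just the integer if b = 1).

Answer: 7088533/8388608

Derivation:
Count via complement. Let g(t,s) = #length-t paths at position s with S_1..S_t all ≠ 0.
g(t,s) = g(t-1,s-1) + g(t-1,s+1) for s ≠ 0; g(t,0) = 0.
t=0: g(0,0)=1
t=1: g(1,-1)=1 g(1,1)=1
t=2: g(2,-2)=1 g(2,2)=1
t=3: g(3,-3)=1 g(3,-1)=1 g(3,1)=1 g(3,3)=1
t=4: g(4,-4)=1 g(4,-2)=2 g(4,2)=2 g(4,4)=1
t=5: g(5,-5)=1 g(5,-3)=3 g(5,-1)=2 g(5,1)=2 g(5,3)=3 g(5,5)=1
t=6: g(6,-6)=1 g(6,-4)=4 g(6,-2)=5 g(6,2)=5 g(6,4)=4 g(6,6)=1
t=7: g(7,-7)=1 g(7,-5)=5 g(7,-3)=9 g(7,-1)=5 g(7,1)=5 g(7,3)=9 g(7,5)=5 g(7,7)=1
t=8: g(8,-8)=1 g(8,-6)=6 g(8,-4)=14 g(8,-2)=14 g(8,2)=14 g(8,4)=14 g(8,6)=6 g(8,8)=1
t=9: g(9,-9)=1 g(9,-7)=7 g(9,-5)=20 g(9,-3)=28 g(9,-1)=14 g(9,1)=14 g(9,3)=28 g(9,5)=20 g(9,7)=7 g(9,9)=1
t=10: g(10,-10)=1 g(10,-8)=8 g(10,-6)=27 g(10,-4)=48 g(10,-2)=42 g(10,2)=42 g(10,4)=48 g(10,6)=27 g(10,8)=8 g(10,10)=1
t=11: g(11,-11)=1 g(11,-9)=9 g(11,-7)=35 g(11,-5)=75 g(11,-3)=90 g(11,-1)=42 g(11,1)=42 g(11,3)=90 g(11,5)=75 g(11,7)=35 g(11,9)=9 g(11,11)=1
t=12: g(12,-12)=1 g(12,-10)=10 g(12,-8)=44 g(12,-6)=110 g(12,-4)=165 g(12,-2)=132 g(12,2)=132 g(12,4)=165 g(12,6)=110 g(12,8)=44 g(12,10)=10 g(12,12)=1
t=13: g(13,-13)=1 g(13,-11)=11 g(13,-9)=54 g(13,-7)=154 g(13,-5)=275 g(13,-3)=297 g(13,-1)=132 g(13,1)=132 g(13,3)=297 g(13,5)=275 g(13,7)=154 g(13,9)=54 g(13,11)=11 g(13,13)=1
t=14: g(14,-14)=1 g(14,-12)=12 g(14,-10)=65 g(14,-8)=208 g(14,-6)=429 g(14,-4)=572 g(14,-2)=429 g(14,2)=429 g(14,4)=572 g(14,6)=429 g(14,8)=208 g(14,10)=65 g(14,12)=12 g(14,14)=1
t=15: g(15,-15)=1 g(15,-13)=13 g(15,-11)=77 g(15,-9)=273 g(15,-7)=637 g(15,-5)=1001 g(15,-3)=1001 g(15,-1)=429 g(15,1)=429 g(15,3)=1001 g(15,5)=1001 g(15,7)=637 g(15,9)=273 g(15,11)=77 g(15,13)=13 g(15,15)=1
t=16: g(16,-16)=1 g(16,-14)=14 g(16,-12)=90 g(16,-10)=350 g(16,-8)=910 g(16,-6)=1638 g(16,-4)=2002 g(16,-2)=1430 g(16,2)=1430 g(16,4)=2002 g(16,6)=1638 g(16,8)=910 g(16,10)=350 g(16,12)=90 g(16,14)=14 g(16,16)=1
t=17: g(17,-17)=1 g(17,-15)=15 g(17,-13)=104 g(17,-11)=440 g(17,-9)=1260 g(17,-7)=2548 g(17,-5)=3640 g(17,-3)=3432 g(17,-1)=1430 g(17,1)=1430 g(17,3)=3432 g(17,5)=3640 g(17,7)=2548 g(17,9)=1260 g(17,11)=440 g(17,13)=104 g(17,15)=15 g(17,17)=1
t=18: g(18,-18)=1 g(18,-16)=16 g(18,-14)=119 g(18,-12)=544 g(18,-10)=1700 g(18,-8)=3808 g(18,-6)=6188 g(18,-4)=7072 g(18,-2)=4862 g(18,2)=4862 g(18,4)=7072 g(18,6)=6188 g(18,8)=3808 g(18,10)=1700 g(18,12)=544 g(18,14)=119 g(18,16)=16 g(18,18)=1
t=19: g(19,-19)=1 g(19,-17)=17 g(19,-15)=135 g(19,-13)=663 g(19,-11)=2244 g(19,-9)=5508 g(19,-7)=9996 g(19,-5)=13260 g(19,-3)=11934 g(19,-1)=4862 g(19,1)=4862 g(19,3)=11934 g(19,5)=13260 g(19,7)=9996 g(19,9)=5508 g(19,11)=2244 g(19,13)=663 g(19,15)=135 g(19,17)=17 g(19,19)=1
t=20: g(20,-20)=1 g(20,-18)=18 g(20,-16)=152 g(20,-14)=798 g(20,-12)=2907 g(20,-10)=7752 g(20,-8)=15504 g(20,-6)=23256 g(20,-4)=25194 g(20,-2)=16796 g(20,2)=16796 g(20,4)=25194 g(20,6)=23256 g(20,8)=15504 g(20,10)=7752 g(20,12)=2907 g(20,14)=798 g(20,16)=152 g(20,18)=18 g(20,20)=1
t=21: g(21,-21)=1 g(21,-19)=19 g(21,-17)=170 g(21,-15)=950 g(21,-13)=3705 g(21,-11)=10659 g(21,-9)=23256 g(21,-7)=38760 g(21,-5)=48450 g(21,-3)=41990 g(21,-1)=16796 g(21,1)=16796 g(21,3)=41990 g(21,5)=48450 g(21,7)=38760 g(21,9)=23256 g(21,11)=10659 g(21,13)=3705 g(21,15)=950 g(21,17)=170 g(21,19)=19 g(21,21)=1
t=22: g(22,-22)=1 g(22,-20)=20 g(22,-18)=189 g(22,-16)=1120 g(22,-14)=4655 g(22,-12)=14364 g(22,-10)=33915 g(22,-8)=62016 g(22,-6)=87210 g(22,-4)=90440 g(22,-2)=58786 g(22,2)=58786 g(22,4)=90440 g(22,6)=87210 g(22,8)=62016 g(22,10)=33915 g(22,12)=14364 g(22,14)=4655 g(22,16)=1120 g(22,18)=189 g(22,20)=20 g(22,22)=1
t=23: g(23,-23)=1 g(23,-21)=21 g(23,-19)=209 g(23,-17)=1309 g(23,-15)=5775 g(23,-13)=19019 g(23,-11)=48279 g(23,-9)=95931 g(23,-7)=149226 g(23,-5)=177650 g(23,-3)=149226 g(23,-1)=58786 g(23,1)=58786 g(23,3)=149226 g(23,5)=177650 g(23,7)=149226 g(23,9)=95931 g(23,11)=48279 g(23,13)=19019 g(23,15)=5775 g(23,17)=1309 g(23,19)=209 g(23,21)=21 g(23,23)=1
t=24: g(24,-24)=1 g(24,-22)=22 g(24,-20)=230 g(24,-18)=1518 g(24,-16)=7084 g(24,-14)=24794 g(24,-12)=67298 g(24,-10)=144210 g(24,-8)=245157 g(24,-6)=326876 g(24,-4)=326876 g(24,-2)=208012 g(24,2)=208012 g(24,4)=326876 g(24,6)=326876 g(24,8)=245157 g(24,10)=144210 g(24,12)=67298 g(24,14)=24794 g(24,16)=7084 g(24,18)=1518 g(24,20)=230 g(24,22)=22 g(24,24)=1
t=25: g(25,-25)=1 g(25,-23)=23 g(25,-21)=252 g(25,-19)=1748 g(25,-17)=8602 g(25,-15)=31878 g(25,-13)=92092 g(25,-11)=211508 g(25,-9)=389367 g(25,-7)=572033 g(25,-5)=653752 g(25,-3)=534888 g(25,-1)=208012 g(25,1)=208012 g(25,3)=534888 g(25,5)=653752 g(25,7)=572033 g(25,9)=389367 g(25,11)=211508 g(25,13)=92092 g(25,15)=31878 g(25,17)=8602 g(25,19)=1748 g(25,21)=252 g(25,23)=23 g(25,25)=1
t=26: g(26,-26)=1 g(26,-24)=24 g(26,-22)=275 g(26,-20)=2000 g(26,-18)=10350 g(26,-16)=40480 g(26,-14)=123970 g(26,-12)=303600 g(26,-10)=600875 g(26,-8)=961400 g(26,-6)=1225785 g(26,-4)=1188640 g(26,-2)=742900 g(26,2)=742900 g(26,4)=1188640 g(26,6)=1225785 g(26,8)=961400 g(26,10)=600875 g(26,12)=303600 g(26,14)=123970 g(26,16)=40480 g(26,18)=10350 g(26,20)=2000 g(26,22)=275 g(26,24)=24 g(26,26)=1
Paths never hitting 0: Σ_s g(26,s) = 10400600
Paths hitting 0: 2^26 - 10400600 = 56708264
P = 56708264/67108864 = 7088533/8388608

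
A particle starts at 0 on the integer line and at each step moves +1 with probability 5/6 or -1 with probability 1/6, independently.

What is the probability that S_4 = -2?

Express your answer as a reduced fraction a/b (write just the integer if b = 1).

To reach position -2 after 4 steps: need 1 step of +1 and 3 steps of -1.
Number of such sequences: C(4,1) = 4
Each has probability (5/6)^1 · (1/6)^3 = 5/1296
P = 4 · 5/1296 = 5/324

Answer: 5/324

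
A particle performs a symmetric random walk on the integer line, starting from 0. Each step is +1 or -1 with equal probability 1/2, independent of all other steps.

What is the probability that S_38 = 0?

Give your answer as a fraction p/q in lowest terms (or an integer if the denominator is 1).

To return to 0 after 38 steps: need exactly 19 steps of +1 and 19 of -1.
Favorable paths: C(38,19) = 35345263800
Total paths: 2^38 = 274877906944
P = 35345263800/274877906944 = 4418157975/34359738368

Answer: 4418157975/34359738368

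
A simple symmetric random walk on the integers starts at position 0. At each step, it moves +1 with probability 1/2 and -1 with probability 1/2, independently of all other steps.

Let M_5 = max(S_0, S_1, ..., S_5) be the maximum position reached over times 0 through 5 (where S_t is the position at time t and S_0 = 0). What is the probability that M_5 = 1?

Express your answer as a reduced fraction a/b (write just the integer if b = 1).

Let M_5 = max(S_0,...,S_5). Use the reflection principle: for j ≥ 1, #{paths with M_5 ≥ j} = #{S_5 ≥ j} + #{S_5 ≥ j+1}.
By reflection, #{M_5 ≥ 1} = #{S_5 ≥ 1} + #{S_5 ≥ 2} = 16 + 6 = 22.
#{M_5 ≥ 2} = #{S_5 ≥ 2} + #{S_5 ≥ 3} = 6 + 6 = 12.
#{M_5 = 1} = 22 - 12 = 10.
P(M_5 = 1) = 10/32 = 5/16

Answer: 5/16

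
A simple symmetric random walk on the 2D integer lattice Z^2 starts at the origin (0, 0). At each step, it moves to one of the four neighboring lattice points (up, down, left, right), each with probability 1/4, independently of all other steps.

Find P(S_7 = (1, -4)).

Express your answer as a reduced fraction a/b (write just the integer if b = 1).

Let h be the number of horizontal steps (so 7-h are vertical). To end at (1,-4) need (h+1)/2 right-steps and ((7-h)-4)/2 up-steps.
Sum over h with 1 ≤ h ≤ 3, h ≡ 1 (mod 2), 7-h ≡ 0 (mod 2):
h=1: C(7,1)·C(1,1)·C(6,1) = 7·1·6 = 42
h=3: C(7,3)·C(3,2)·C(4,0) = 35·3·1 = 105
Total favorable: 147
Total paths: 4^7 = 16384
P = 147/16384 = 147/16384

Answer: 147/16384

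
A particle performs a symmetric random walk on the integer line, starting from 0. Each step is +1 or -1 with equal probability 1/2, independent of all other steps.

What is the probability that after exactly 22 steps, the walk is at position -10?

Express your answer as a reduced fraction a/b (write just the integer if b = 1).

Answer: 74613/4194304

Derivation:
To reach position -10 after 22 steps: need 6 steps of +1 and 16 of -1.
Favorable paths: C(22,6) = 74613
Total paths: 2^22 = 4194304
P = 74613/4194304 = 74613/4194304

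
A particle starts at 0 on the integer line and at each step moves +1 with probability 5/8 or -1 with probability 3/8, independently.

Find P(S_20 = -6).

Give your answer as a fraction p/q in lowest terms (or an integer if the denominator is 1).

Answer: 603476166796875/72057594037927936

Derivation:
To reach position -6 after 20 steps: need 7 steps of +1 and 13 steps of -1.
Number of such sequences: C(20,7) = 77520
Each has probability (5/8)^7 · (3/8)^13 = 124556484375/1152921504606846976
P = 77520 · 124556484375/1152921504606846976 = 603476166796875/72057594037927936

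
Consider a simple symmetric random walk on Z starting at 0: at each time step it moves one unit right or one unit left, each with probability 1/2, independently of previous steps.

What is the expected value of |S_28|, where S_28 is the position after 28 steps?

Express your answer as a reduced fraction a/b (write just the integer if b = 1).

Answer: 35102025/8388608

Derivation:
S_28 takes values m ≡ 0 (mod 2) with |m| ≤ 28; P(S_28=m) = C(28,(28+m)/2)/2^28.
Total paths: 2^28 = 268435456
Distribution: P(S=-28)=1/268435456, P(S=-26)=28/268435456, P(S=-24)=378/268435456, P(S=-22)=3276/268435456, P(S=-20)=20475/268435456, P(S=-18)=98280/268435456, P(S=-16)=376740/268435456, P(S=-14)=1184040/268435456, P(S=-12)=3108105/268435456, P(S=-10)=6906900/268435456, P(S=-8)=13123110/268435456, P(S=-6)=21474180/268435456, P(S=-4)=30421755/268435456, P(S=-2)=37442160/268435456, P(S=0)=40116600/268435456, P(S=2)=37442160/268435456, P(S=4)=30421755/268435456, P(S=6)=21474180/268435456, P(S=8)=13123110/268435456, P(S=10)=6906900/268435456, P(S=12)=3108105/268435456, P(S=14)=1184040/268435456, P(S=16)=376740/268435456, P(S=18)=98280/268435456, P(S=20)=20475/268435456, P(S=22)=3276/268435456, P(S=24)=378/268435456, P(S=26)=28/268435456, P(S=28)=1/268435456
E[|S_28|] = Σ_m |m|·P(S_28=m) = 1123264800/268435456 = 35102025/8388608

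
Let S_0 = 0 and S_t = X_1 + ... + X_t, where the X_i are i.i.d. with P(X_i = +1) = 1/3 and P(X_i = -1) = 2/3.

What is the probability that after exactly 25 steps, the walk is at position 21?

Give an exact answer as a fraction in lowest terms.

To reach position 21 after 25 steps: need 23 steps of +1 and 2 steps of -1.
Number of such sequences: C(25,23) = 300
Each has probability (1/3)^23 · (2/3)^2 = 4/847288609443
P = 300 · 4/847288609443 = 400/282429536481

Answer: 400/282429536481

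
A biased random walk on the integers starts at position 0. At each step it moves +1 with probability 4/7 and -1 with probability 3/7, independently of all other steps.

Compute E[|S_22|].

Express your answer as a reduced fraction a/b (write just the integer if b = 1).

Answer: 17608021565686299814/3909821048582988049

Derivation:
S_22 takes values m ≡ 0 (mod 2) with |m| ≤ 22; P(S_22=m) = C(22,(22+m)/2) · (4/7)^((22+m)/2) · (3/7)^((22-m)/2).
Distribution: P(S=-22)=31381059609/3909821048582988049, P(S=-20)=920511081864/3909821048582988049, P(S=-18)=1841022163728/558545864083284007, P(S=-16)=16364641455360/558545864083284007, P(S=-14)=103642729217280/558545864083284007, P(S=-12)=497485100242944/558545864083284007, P(S=-10)=1879388156473344/558545864083284007, P(S=-8)=40093614004764672/3909821048582988049, P(S=-6)=100234035011911680/3909821048582988049, P(S=-4)=29698973336862720/558545864083284007, P(S=-2)=51478220450562048/558545864083284007, P(S=0)=74877411564453888/558545864083284007, P(S=2)=91516836356554752/558545864083284007, P(S=4)=93863421904158720/558545864083284007, P(S=6)=563180531424952320/3909821048582988049, P(S=8)=400483933457743872/3909821048582988049, P(S=10)=33373661121478656/558545864083284007, P(S=12)=15705252292460544/558545864083284007, P(S=14)=5816760108318720/558545864083284007, P(S=16)=1632774767247360/558545864083284007, P(S=18)=326554953449472/558545864083284007, P(S=20)=290271069732864/3909821048582988049, P(S=22)=17592186044416/3909821048582988049
E[|S_22|] = Σ_m |m|·P(S_22=m) = 17608021565686299814/3909821048582988049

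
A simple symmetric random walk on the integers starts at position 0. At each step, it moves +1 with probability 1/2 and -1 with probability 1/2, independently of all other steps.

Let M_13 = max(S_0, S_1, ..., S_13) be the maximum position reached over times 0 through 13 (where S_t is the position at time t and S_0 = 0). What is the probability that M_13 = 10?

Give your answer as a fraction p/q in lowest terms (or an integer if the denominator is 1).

Let M_13 = max(S_0,...,S_13). Use the reflection principle: for j ≥ 1, #{paths with M_13 ≥ j} = #{S_13 ≥ j} + #{S_13 ≥ j+1}.
By reflection, #{M_13 ≥ 10} = #{S_13 ≥ 10} + #{S_13 ≥ 11} = 14 + 14 = 28.
#{M_13 ≥ 11} = #{S_13 ≥ 11} + #{S_13 ≥ 12} = 14 + 1 = 15.
#{M_13 = 10} = 28 - 15 = 13.
P(M_13 = 10) = 13/8192 = 13/8192

Answer: 13/8192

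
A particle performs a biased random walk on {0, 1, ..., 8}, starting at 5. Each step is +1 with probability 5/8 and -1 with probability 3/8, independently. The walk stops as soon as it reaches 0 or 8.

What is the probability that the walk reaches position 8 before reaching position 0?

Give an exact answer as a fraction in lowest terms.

Biased walk: p = 5/8, q = 3/8, r = q/p = 3/5
Gambler's ruin: P(hit 8 before 0 | start at 5) = (1 - r^a)/(1 - r^N)
r^5 = 243/3125; r^8 = 6561/390625
P = (1 - 243/3125) / (1 - 6561/390625) = 2882/3125 / 384064/390625 = 180125/192032

Answer: 180125/192032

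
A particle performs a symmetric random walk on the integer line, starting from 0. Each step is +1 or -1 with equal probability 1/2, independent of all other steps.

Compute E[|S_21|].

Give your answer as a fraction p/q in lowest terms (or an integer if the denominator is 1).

Answer: 969969/262144

Derivation:
S_21 takes values m ≡ 1 (mod 2) with |m| ≤ 21; P(S_21=m) = C(21,(21+m)/2)/2^21.
Total paths: 2^21 = 2097152
Distribution: P(S=-21)=1/2097152, P(S=-19)=21/2097152, P(S=-17)=210/2097152, P(S=-15)=1330/2097152, P(S=-13)=5985/2097152, P(S=-11)=20349/2097152, P(S=-9)=54264/2097152, P(S=-7)=116280/2097152, P(S=-5)=203490/2097152, P(S=-3)=293930/2097152, P(S=-1)=352716/2097152, P(S=1)=352716/2097152, P(S=3)=293930/2097152, P(S=5)=203490/2097152, P(S=7)=116280/2097152, P(S=9)=54264/2097152, P(S=11)=20349/2097152, P(S=13)=5985/2097152, P(S=15)=1330/2097152, P(S=17)=210/2097152, P(S=19)=21/2097152, P(S=21)=1/2097152
E[|S_21|] = Σ_m |m|·P(S_21=m) = 7759752/2097152 = 969969/262144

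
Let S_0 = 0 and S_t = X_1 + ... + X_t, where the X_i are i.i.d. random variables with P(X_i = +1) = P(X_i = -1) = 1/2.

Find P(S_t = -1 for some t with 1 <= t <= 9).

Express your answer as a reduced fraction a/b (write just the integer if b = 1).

Count via complement. Let g(t,s) = #length-t paths at position s with S_1..S_t all ≠ -1.
g(t,s) = g(t-1,s-1) + g(t-1,s+1) for s ≠ -1; g(t,-1) = 0.
t=0: g(0,0)=1
t=1: g(1,1)=1
t=2: g(2,0)=1 g(2,2)=1
t=3: g(3,1)=2 g(3,3)=1
t=4: g(4,0)=2 g(4,2)=3 g(4,4)=1
t=5: g(5,1)=5 g(5,3)=4 g(5,5)=1
t=6: g(6,0)=5 g(6,2)=9 g(6,4)=5 g(6,6)=1
t=7: g(7,1)=14 g(7,3)=14 g(7,5)=6 g(7,7)=1
t=8: g(8,0)=14 g(8,2)=28 g(8,4)=20 g(8,6)=7 g(8,8)=1
t=9: g(9,1)=42 g(9,3)=48 g(9,5)=27 g(9,7)=8 g(9,9)=1
Paths never hitting -1: Σ_s g(9,s) = 126
Paths hitting -1: 2^9 - 126 = 386
P = 386/512 = 193/256

Answer: 193/256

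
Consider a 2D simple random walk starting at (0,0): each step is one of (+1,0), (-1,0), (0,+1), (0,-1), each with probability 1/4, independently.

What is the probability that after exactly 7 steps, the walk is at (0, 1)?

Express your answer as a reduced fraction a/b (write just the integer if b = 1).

Let h be the number of horizontal steps (so 7-h are vertical). To end at (0,1) need (h+0)/2 right-steps and ((7-h)+1)/2 up-steps.
Sum over h with 0 ≤ h ≤ 6, h ≡ 0 (mod 2), 7-h ≡ 1 (mod 2):
h=0: C(7,0)·C(0,0)·C(7,4) = 1·1·35 = 35
h=2: C(7,2)·C(2,1)·C(5,3) = 21·2·10 = 420
h=4: C(7,4)·C(4,2)·C(3,2) = 35·6·3 = 630
h=6: C(7,6)·C(6,3)·C(1,1) = 7·20·1 = 140
Total favorable: 1225
Total paths: 4^7 = 16384
P = 1225/16384 = 1225/16384

Answer: 1225/16384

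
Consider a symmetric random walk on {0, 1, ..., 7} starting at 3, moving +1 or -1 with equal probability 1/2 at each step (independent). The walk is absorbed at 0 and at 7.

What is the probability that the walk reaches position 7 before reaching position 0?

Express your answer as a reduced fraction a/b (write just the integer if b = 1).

Symmetric walk (p = 1/2): the harmonic-function argument gives P(hit 7 before 0 | start at 3) = a/N.
P = 3/7 = 3/7

Answer: 3/7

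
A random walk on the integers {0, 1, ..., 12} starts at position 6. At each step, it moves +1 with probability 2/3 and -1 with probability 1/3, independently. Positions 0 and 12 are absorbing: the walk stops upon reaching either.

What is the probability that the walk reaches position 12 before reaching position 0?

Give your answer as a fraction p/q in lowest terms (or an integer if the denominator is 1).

Answer: 64/65

Derivation:
Biased walk: p = 2/3, q = 1/3, r = q/p = 1/2
Gambler's ruin: P(hit 12 before 0 | start at 6) = (1 - r^a)/(1 - r^N)
r^6 = 1/64; r^12 = 1/4096
P = (1 - 1/64) / (1 - 1/4096) = 63/64 / 4095/4096 = 64/65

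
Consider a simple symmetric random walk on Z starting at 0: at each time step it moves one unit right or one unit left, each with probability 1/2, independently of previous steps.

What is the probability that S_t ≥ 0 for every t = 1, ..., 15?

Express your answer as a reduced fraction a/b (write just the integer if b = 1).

Answer: 6435/32768

Derivation:
Let f(t,s) = #length-t paths at position s with S_1..S_t all ≥ 0.
f(t,s) = f(t-1,s-1) + f(t-1,s+1) for s ≥ 0; f(t,s) = 0 for s < 0.
t=0: f(0,0)=1
t=1: f(1,1)=1
t=2: f(2,0)=1 f(2,2)=1
t=3: f(3,1)=2 f(3,3)=1
t=4: f(4,0)=2 f(4,2)=3 f(4,4)=1
t=5: f(5,1)=5 f(5,3)=4 f(5,5)=1
t=6: f(6,0)=5 f(6,2)=9 f(6,4)=5 f(6,6)=1
t=7: f(7,1)=14 f(7,3)=14 f(7,5)=6 f(7,7)=1
t=8: f(8,0)=14 f(8,2)=28 f(8,4)=20 f(8,6)=7 f(8,8)=1
t=9: f(9,1)=42 f(9,3)=48 f(9,5)=27 f(9,7)=8 f(9,9)=1
t=10: f(10,0)=42 f(10,2)=90 f(10,4)=75 f(10,6)=35 f(10,8)=9 f(10,10)=1
t=11: f(11,1)=132 f(11,3)=165 f(11,5)=110 f(11,7)=44 f(11,9)=10 f(11,11)=1
t=12: f(12,0)=132 f(12,2)=297 f(12,4)=275 f(12,6)=154 f(12,8)=54 f(12,10)=11 f(12,12)=1
t=13: f(13,1)=429 f(13,3)=572 f(13,5)=429 f(13,7)=208 f(13,9)=65 f(13,11)=12 f(13,13)=1
t=14: f(14,0)=429 f(14,2)=1001 f(14,4)=1001 f(14,6)=637 f(14,8)=273 f(14,10)=77 f(14,12)=13 f(14,14)=1
t=15: f(15,1)=1430 f(15,3)=2002 f(15,5)=1638 f(15,7)=910 f(15,9)=350 f(15,11)=90 f(15,13)=14 f(15,15)=1
Σ_s f(15,s) = 6435
P = 6435/32768 = 6435/32768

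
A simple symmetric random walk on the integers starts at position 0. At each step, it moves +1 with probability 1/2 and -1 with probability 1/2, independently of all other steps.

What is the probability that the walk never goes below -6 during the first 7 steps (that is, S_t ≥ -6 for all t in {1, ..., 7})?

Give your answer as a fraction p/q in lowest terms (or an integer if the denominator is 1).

Answer: 127/128

Derivation:
Let f(t,s) = #length-t paths at position s with S_1..S_t all ≥ -6.
f(t,s) = f(t-1,s-1) + f(t-1,s+1) for s ≥ -6; f(t,s) = 0 for s < -6.
t=0: f(0,0)=1
t=1: f(1,-1)=1 f(1,1)=1
t=2: f(2,-2)=1 f(2,0)=2 f(2,2)=1
t=3: f(3,-3)=1 f(3,-1)=3 f(3,1)=3 f(3,3)=1
t=4: f(4,-4)=1 f(4,-2)=4 f(4,0)=6 f(4,2)=4 f(4,4)=1
t=5: f(5,-5)=1 f(5,-3)=5 f(5,-1)=10 f(5,1)=10 f(5,3)=5 f(5,5)=1
t=6: f(6,-6)=1 f(6,-4)=6 f(6,-2)=15 f(6,0)=20 f(6,2)=15 f(6,4)=6 f(6,6)=1
t=7: f(7,-5)=7 f(7,-3)=21 f(7,-1)=35 f(7,1)=35 f(7,3)=21 f(7,5)=7 f(7,7)=1
Σ_s f(7,s) = 127
P = 127/128 = 127/128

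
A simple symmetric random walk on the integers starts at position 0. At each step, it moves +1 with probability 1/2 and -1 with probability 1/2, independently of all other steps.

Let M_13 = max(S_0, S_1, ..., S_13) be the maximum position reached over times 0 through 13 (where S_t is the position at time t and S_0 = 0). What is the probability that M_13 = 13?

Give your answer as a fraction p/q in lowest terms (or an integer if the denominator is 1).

Let M_13 = max(S_0,...,S_13). Use the reflection principle: for j ≥ 1, #{paths with M_13 ≥ j} = #{S_13 ≥ j} + #{S_13 ≥ j+1}.
By reflection, #{M_13 ≥ 13} = #{S_13 ≥ 13} + #{S_13 ≥ 14} = 1 + 0 = 1.
#{M_13 ≥ 14} = #{S_13 ≥ 14} + #{S_13 ≥ 15} = 0 + 0 = 0.
#{M_13 = 13} = 1 - 0 = 1.
P(M_13 = 13) = 1/8192 = 1/8192

Answer: 1/8192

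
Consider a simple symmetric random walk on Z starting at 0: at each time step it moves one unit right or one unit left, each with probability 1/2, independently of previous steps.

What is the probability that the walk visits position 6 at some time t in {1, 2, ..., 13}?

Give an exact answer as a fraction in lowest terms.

Answer: 189/2048

Derivation:
Count via complement. Let g(t,s) = #length-t paths at position s with S_1..S_t all ≠ 6.
g(t,s) = g(t-1,s-1) + g(t-1,s+1) for s ≠ 6; g(t,6) = 0.
t=0: g(0,0)=1
t=1: g(1,-1)=1 g(1,1)=1
t=2: g(2,-2)=1 g(2,0)=2 g(2,2)=1
t=3: g(3,-3)=1 g(3,-1)=3 g(3,1)=3 g(3,3)=1
t=4: g(4,-4)=1 g(4,-2)=4 g(4,0)=6 g(4,2)=4 g(4,4)=1
t=5: g(5,-5)=1 g(5,-3)=5 g(5,-1)=10 g(5,1)=10 g(5,3)=5 g(5,5)=1
t=6: g(6,-6)=1 g(6,-4)=6 g(6,-2)=15 g(6,0)=20 g(6,2)=15 g(6,4)=6
t=7: g(7,-7)=1 g(7,-5)=7 g(7,-3)=21 g(7,-1)=35 g(7,1)=35 g(7,3)=21 g(7,5)=6
t=8: g(8,-8)=1 g(8,-6)=8 g(8,-4)=28 g(8,-2)=56 g(8,0)=70 g(8,2)=56 g(8,4)=27
t=9: g(9,-9)=1 g(9,-7)=9 g(9,-5)=36 g(9,-3)=84 g(9,-1)=126 g(9,1)=126 g(9,3)=83 g(9,5)=27
t=10: g(10,-10)=1 g(10,-8)=10 g(10,-6)=45 g(10,-4)=120 g(10,-2)=210 g(10,0)=252 g(10,2)=209 g(10,4)=110
t=11: g(11,-11)=1 g(11,-9)=11 g(11,-7)=55 g(11,-5)=165 g(11,-3)=330 g(11,-1)=462 g(11,1)=461 g(11,3)=319 g(11,5)=110
t=12: g(12,-12)=1 g(12,-10)=12 g(12,-8)=66 g(12,-6)=220 g(12,-4)=495 g(12,-2)=792 g(12,0)=923 g(12,2)=780 g(12,4)=429
t=13: g(13,-13)=1 g(13,-11)=13 g(13,-9)=78 g(13,-7)=286 g(13,-5)=715 g(13,-3)=1287 g(13,-1)=1715 g(13,1)=1703 g(13,3)=1209 g(13,5)=429
Paths never hitting 6: Σ_s g(13,s) = 7436
Paths hitting 6: 2^13 - 7436 = 756
P = 756/8192 = 189/2048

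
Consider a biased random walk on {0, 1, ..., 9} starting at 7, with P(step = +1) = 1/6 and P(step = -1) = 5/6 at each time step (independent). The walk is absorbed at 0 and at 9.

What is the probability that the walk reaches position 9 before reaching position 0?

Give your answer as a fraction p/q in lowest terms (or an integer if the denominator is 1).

Biased walk: p = 1/6, q = 5/6, r = q/p = 5
Gambler's ruin: P(hit 9 before 0 | start at 7) = (1 - r^a)/(1 - r^N)
r^7 = 78125; r^9 = 1953125
P = (1 - 78125) / (1 - 1953125) = -78124 / -1953124 = 19531/488281

Answer: 19531/488281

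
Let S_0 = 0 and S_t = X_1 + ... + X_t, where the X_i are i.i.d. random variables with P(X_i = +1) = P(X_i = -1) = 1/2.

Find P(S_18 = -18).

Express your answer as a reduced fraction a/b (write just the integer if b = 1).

To reach position -18 after 18 steps: need 0 steps of +1 and 18 of -1.
Favorable paths: C(18,0) = 1
Total paths: 2^18 = 262144
P = 1/262144 = 1/262144

Answer: 1/262144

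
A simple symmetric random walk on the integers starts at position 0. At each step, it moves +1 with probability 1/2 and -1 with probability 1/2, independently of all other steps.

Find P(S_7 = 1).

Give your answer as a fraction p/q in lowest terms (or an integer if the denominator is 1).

To reach position 1 after 7 steps: need 4 steps of +1 and 3 of -1.
Favorable paths: C(7,4) = 35
Total paths: 2^7 = 128
P = 35/128 = 35/128

Answer: 35/128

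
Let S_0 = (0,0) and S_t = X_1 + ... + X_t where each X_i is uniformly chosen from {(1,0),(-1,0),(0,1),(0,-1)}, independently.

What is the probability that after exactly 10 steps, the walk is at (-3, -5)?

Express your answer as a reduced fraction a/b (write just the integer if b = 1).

Answer: 525/262144

Derivation:
Let h be the number of horizontal steps (so 10-h are vertical). To end at (-3,-5) need (h-3)/2 right-steps and ((10-h)-5)/2 up-steps.
Sum over h with 3 ≤ h ≤ 5, h ≡ 1 (mod 2), 10-h ≡ 1 (mod 2):
h=3: C(10,3)·C(3,0)·C(7,1) = 120·1·7 = 840
h=5: C(10,5)·C(5,1)·C(5,0) = 252·5·1 = 1260
Total favorable: 2100
Total paths: 4^10 = 1048576
P = 2100/1048576 = 525/262144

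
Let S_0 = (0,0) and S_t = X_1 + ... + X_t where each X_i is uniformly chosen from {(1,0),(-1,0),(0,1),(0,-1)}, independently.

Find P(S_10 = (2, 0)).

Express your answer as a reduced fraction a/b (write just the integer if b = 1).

Let h be the number of horizontal steps (so 10-h are vertical). To end at (2,0) need (h+2)/2 right-steps and ((10-h)+0)/2 up-steps.
Sum over h with 2 ≤ h ≤ 10, h ≡ 0 (mod 2), 10-h ≡ 0 (mod 2):
h=2: C(10,2)·C(2,2)·C(8,4) = 45·1·70 = 3150
h=4: C(10,4)·C(4,3)·C(6,3) = 210·4·20 = 16800
h=6: C(10,6)·C(6,4)·C(4,2) = 210·15·6 = 18900
h=8: C(10,8)·C(8,5)·C(2,1) = 45·56·2 = 5040
h=10: C(10,10)·C(10,6)·C(0,0) = 1·210·1 = 210
Total favorable: 44100
Total paths: 4^10 = 1048576
P = 44100/1048576 = 11025/262144

Answer: 11025/262144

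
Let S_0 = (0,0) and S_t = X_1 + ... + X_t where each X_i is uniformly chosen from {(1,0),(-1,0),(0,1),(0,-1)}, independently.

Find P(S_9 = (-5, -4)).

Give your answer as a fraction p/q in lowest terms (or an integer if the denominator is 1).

Let h be the number of horizontal steps (so 9-h are vertical). To end at (-5,-4) need (h-5)/2 right-steps and ((9-h)-4)/2 up-steps.
Sum over h with 5 ≤ h ≤ 5, h ≡ 1 (mod 2), 9-h ≡ 0 (mod 2):
h=5: C(9,5)·C(5,0)·C(4,0) = 126·1·1 = 126
Total favorable: 126
Total paths: 4^9 = 262144
P = 126/262144 = 63/131072

Answer: 63/131072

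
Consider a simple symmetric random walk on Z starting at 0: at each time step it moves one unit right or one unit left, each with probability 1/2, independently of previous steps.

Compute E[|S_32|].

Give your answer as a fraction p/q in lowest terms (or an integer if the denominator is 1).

S_32 takes values m ≡ 0 (mod 2) with |m| ≤ 32; P(S_32=m) = C(32,(32+m)/2)/2^32.
Total paths: 2^32 = 4294967296
Distribution: P(S=-32)=1/4294967296, P(S=-30)=32/4294967296, P(S=-28)=496/4294967296, P(S=-26)=4960/4294967296, P(S=-24)=35960/4294967296, P(S=-22)=201376/4294967296, P(S=-20)=906192/4294967296, P(S=-18)=3365856/4294967296, P(S=-16)=10518300/4294967296, P(S=-14)=28048800/4294967296, P(S=-12)=64512240/4294967296, P(S=-10)=129024480/4294967296, P(S=-8)=225792840/4294967296, P(S=-6)=347373600/4294967296, P(S=-4)=471435600/4294967296, P(S=-2)=565722720/4294967296, P(S=0)=601080390/4294967296, P(S=2)=565722720/4294967296, P(S=4)=471435600/4294967296, P(S=6)=347373600/4294967296, P(S=8)=225792840/4294967296, P(S=10)=129024480/4294967296, P(S=12)=64512240/4294967296, P(S=14)=28048800/4294967296, P(S=16)=10518300/4294967296, P(S=18)=3365856/4294967296, P(S=20)=906192/4294967296, P(S=22)=201376/4294967296, P(S=24)=35960/4294967296, P(S=26)=4960/4294967296, P(S=28)=496/4294967296, P(S=30)=32/4294967296, P(S=32)=1/4294967296
E[|S_32|] = Σ_m |m|·P(S_32=m) = 19234572480/4294967296 = 300540195/67108864

Answer: 300540195/67108864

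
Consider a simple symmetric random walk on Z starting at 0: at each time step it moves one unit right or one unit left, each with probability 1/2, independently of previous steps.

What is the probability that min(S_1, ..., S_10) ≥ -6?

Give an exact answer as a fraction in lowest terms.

Let f(t,s) = #length-t paths at position s with S_1..S_t all ≥ -6.
f(t,s) = f(t-1,s-1) + f(t-1,s+1) for s ≥ -6; f(t,s) = 0 for s < -6.
t=0: f(0,0)=1
t=1: f(1,-1)=1 f(1,1)=1
t=2: f(2,-2)=1 f(2,0)=2 f(2,2)=1
t=3: f(3,-3)=1 f(3,-1)=3 f(3,1)=3 f(3,3)=1
t=4: f(4,-4)=1 f(4,-2)=4 f(4,0)=6 f(4,2)=4 f(4,4)=1
t=5: f(5,-5)=1 f(5,-3)=5 f(5,-1)=10 f(5,1)=10 f(5,3)=5 f(5,5)=1
t=6: f(6,-6)=1 f(6,-4)=6 f(6,-2)=15 f(6,0)=20 f(6,2)=15 f(6,4)=6 f(6,6)=1
t=7: f(7,-5)=7 f(7,-3)=21 f(7,-1)=35 f(7,1)=35 f(7,3)=21 f(7,5)=7 f(7,7)=1
t=8: f(8,-6)=7 f(8,-4)=28 f(8,-2)=56 f(8,0)=70 f(8,2)=56 f(8,4)=28 f(8,6)=8 f(8,8)=1
t=9: f(9,-5)=35 f(9,-3)=84 f(9,-1)=126 f(9,1)=126 f(9,3)=84 f(9,5)=36 f(9,7)=9 f(9,9)=1
t=10: f(10,-6)=35 f(10,-4)=119 f(10,-2)=210 f(10,0)=252 f(10,2)=210 f(10,4)=120 f(10,6)=45 f(10,8)=10 f(10,10)=1
Σ_s f(10,s) = 1002
P = 1002/1024 = 501/512

Answer: 501/512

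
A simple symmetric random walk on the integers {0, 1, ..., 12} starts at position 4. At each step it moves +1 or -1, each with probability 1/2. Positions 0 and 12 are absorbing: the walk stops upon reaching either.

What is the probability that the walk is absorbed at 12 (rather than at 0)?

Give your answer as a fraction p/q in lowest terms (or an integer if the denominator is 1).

Symmetric walk (p = 1/2): the harmonic-function argument gives P(hit 12 before 0 | start at 4) = a/N.
P = 4/12 = 1/3

Answer: 1/3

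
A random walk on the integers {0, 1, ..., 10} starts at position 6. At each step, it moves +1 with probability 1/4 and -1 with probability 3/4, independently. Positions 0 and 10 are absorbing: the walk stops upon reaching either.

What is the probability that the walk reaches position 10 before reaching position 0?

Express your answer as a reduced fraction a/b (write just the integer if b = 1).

Answer: 91/7381

Derivation:
Biased walk: p = 1/4, q = 3/4, r = q/p = 3
Gambler's ruin: P(hit 10 before 0 | start at 6) = (1 - r^a)/(1 - r^N)
r^6 = 729; r^10 = 59049
P = (1 - 729) / (1 - 59049) = -728 / -59048 = 91/7381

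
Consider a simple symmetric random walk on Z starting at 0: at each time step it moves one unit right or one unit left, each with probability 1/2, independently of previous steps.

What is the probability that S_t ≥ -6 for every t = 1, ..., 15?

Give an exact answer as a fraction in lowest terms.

Answer: 30251/32768

Derivation:
Let f(t,s) = #length-t paths at position s with S_1..S_t all ≥ -6.
f(t,s) = f(t-1,s-1) + f(t-1,s+1) for s ≥ -6; f(t,s) = 0 for s < -6.
t=0: f(0,0)=1
t=1: f(1,-1)=1 f(1,1)=1
t=2: f(2,-2)=1 f(2,0)=2 f(2,2)=1
t=3: f(3,-3)=1 f(3,-1)=3 f(3,1)=3 f(3,3)=1
t=4: f(4,-4)=1 f(4,-2)=4 f(4,0)=6 f(4,2)=4 f(4,4)=1
t=5: f(5,-5)=1 f(5,-3)=5 f(5,-1)=10 f(5,1)=10 f(5,3)=5 f(5,5)=1
t=6: f(6,-6)=1 f(6,-4)=6 f(6,-2)=15 f(6,0)=20 f(6,2)=15 f(6,4)=6 f(6,6)=1
t=7: f(7,-5)=7 f(7,-3)=21 f(7,-1)=35 f(7,1)=35 f(7,3)=21 f(7,5)=7 f(7,7)=1
t=8: f(8,-6)=7 f(8,-4)=28 f(8,-2)=56 f(8,0)=70 f(8,2)=56 f(8,4)=28 f(8,6)=8 f(8,8)=1
t=9: f(9,-5)=35 f(9,-3)=84 f(9,-1)=126 f(9,1)=126 f(9,3)=84 f(9,5)=36 f(9,7)=9 f(9,9)=1
t=10: f(10,-6)=35 f(10,-4)=119 f(10,-2)=210 f(10,0)=252 f(10,2)=210 f(10,4)=120 f(10,6)=45 f(10,8)=10 f(10,10)=1
t=11: f(11,-5)=154 f(11,-3)=329 f(11,-1)=462 f(11,1)=462 f(11,3)=330 f(11,5)=165 f(11,7)=55 f(11,9)=11 f(11,11)=1
t=12: f(12,-6)=154 f(12,-4)=483 f(12,-2)=791 f(12,0)=924 f(12,2)=792 f(12,4)=495 f(12,6)=220 f(12,8)=66 f(12,10)=12 f(12,12)=1
t=13: f(13,-5)=637 f(13,-3)=1274 f(13,-1)=1715 f(13,1)=1716 f(13,3)=1287 f(13,5)=715 f(13,7)=286 f(13,9)=78 f(13,11)=13 f(13,13)=1
t=14: f(14,-6)=637 f(14,-4)=1911 f(14,-2)=2989 f(14,0)=3431 f(14,2)=3003 f(14,4)=2002 f(14,6)=1001 f(14,8)=364 f(14,10)=91 f(14,12)=14 f(14,14)=1
t=15: f(15,-5)=2548 f(15,-3)=4900 f(15,-1)=6420 f(15,1)=6434 f(15,3)=5005 f(15,5)=3003 f(15,7)=1365 f(15,9)=455 f(15,11)=105 f(15,13)=15 f(15,15)=1
Σ_s f(15,s) = 30251
P = 30251/32768 = 30251/32768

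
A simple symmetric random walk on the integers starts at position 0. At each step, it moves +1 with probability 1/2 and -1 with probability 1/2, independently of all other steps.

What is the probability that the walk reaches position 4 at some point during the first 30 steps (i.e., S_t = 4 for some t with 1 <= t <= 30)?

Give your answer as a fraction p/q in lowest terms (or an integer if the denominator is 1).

Answer: 15875597/33554432

Derivation:
Count via complement. Let g(t,s) = #length-t paths at position s with S_1..S_t all ≠ 4.
g(t,s) = g(t-1,s-1) + g(t-1,s+1) for s ≠ 4; g(t,4) = 0.
t=0: g(0,0)=1
t=1: g(1,-1)=1 g(1,1)=1
t=2: g(2,-2)=1 g(2,0)=2 g(2,2)=1
t=3: g(3,-3)=1 g(3,-1)=3 g(3,1)=3 g(3,3)=1
t=4: g(4,-4)=1 g(4,-2)=4 g(4,0)=6 g(4,2)=4
t=5: g(5,-5)=1 g(5,-3)=5 g(5,-1)=10 g(5,1)=10 g(5,3)=4
t=6: g(6,-6)=1 g(6,-4)=6 g(6,-2)=15 g(6,0)=20 g(6,2)=14
t=7: g(7,-7)=1 g(7,-5)=7 g(7,-3)=21 g(7,-1)=35 g(7,1)=34 g(7,3)=14
t=8: g(8,-8)=1 g(8,-6)=8 g(8,-4)=28 g(8,-2)=56 g(8,0)=69 g(8,2)=48
t=9: g(9,-9)=1 g(9,-7)=9 g(9,-5)=36 g(9,-3)=84 g(9,-1)=125 g(9,1)=117 g(9,3)=48
t=10: g(10,-10)=1 g(10,-8)=10 g(10,-6)=45 g(10,-4)=120 g(10,-2)=209 g(10,0)=242 g(10,2)=165
t=11: g(11,-11)=1 g(11,-9)=11 g(11,-7)=55 g(11,-5)=165 g(11,-3)=329 g(11,-1)=451 g(11,1)=407 g(11,3)=165
t=12: g(12,-12)=1 g(12,-10)=12 g(12,-8)=66 g(12,-6)=220 g(12,-4)=494 g(12,-2)=780 g(12,0)=858 g(12,2)=572
t=13: g(13,-13)=1 g(13,-11)=13 g(13,-9)=78 g(13,-7)=286 g(13,-5)=714 g(13,-3)=1274 g(13,-1)=1638 g(13,1)=1430 g(13,3)=572
t=14: g(14,-14)=1 g(14,-12)=14 g(14,-10)=91 g(14,-8)=364 g(14,-6)=1000 g(14,-4)=1988 g(14,-2)=2912 g(14,0)=3068 g(14,2)=2002
t=15: g(15,-15)=1 g(15,-13)=15 g(15,-11)=105 g(15,-9)=455 g(15,-7)=1364 g(15,-5)=2988 g(15,-3)=4900 g(15,-1)=5980 g(15,1)=5070 g(15,3)=2002
t=16: g(16,-16)=1 g(16,-14)=16 g(16,-12)=120 g(16,-10)=560 g(16,-8)=1819 g(16,-6)=4352 g(16,-4)=7888 g(16,-2)=10880 g(16,0)=11050 g(16,2)=7072
t=17: g(17,-17)=1 g(17,-15)=17 g(17,-13)=136 g(17,-11)=680 g(17,-9)=2379 g(17,-7)=6171 g(17,-5)=12240 g(17,-3)=18768 g(17,-1)=21930 g(17,1)=18122 g(17,3)=7072
t=18: g(18,-18)=1 g(18,-16)=18 g(18,-14)=153 g(18,-12)=816 g(18,-10)=3059 g(18,-8)=8550 g(18,-6)=18411 g(18,-4)=31008 g(18,-2)=40698 g(18,0)=40052 g(18,2)=25194
t=19: g(19,-19)=1 g(19,-17)=19 g(19,-15)=171 g(19,-13)=969 g(19,-11)=3875 g(19,-9)=11609 g(19,-7)=26961 g(19,-5)=49419 g(19,-3)=71706 g(19,-1)=80750 g(19,1)=65246 g(19,3)=25194
t=20: g(20,-20)=1 g(20,-18)=20 g(20,-16)=190 g(20,-14)=1140 g(20,-12)=4844 g(20,-10)=15484 g(20,-8)=38570 g(20,-6)=76380 g(20,-4)=121125 g(20,-2)=152456 g(20,0)=145996 g(20,2)=90440
t=21: g(21,-21)=1 g(21,-19)=21 g(21,-17)=210 g(21,-15)=1330 g(21,-13)=5984 g(21,-11)=20328 g(21,-9)=54054 g(21,-7)=114950 g(21,-5)=197505 g(21,-3)=273581 g(21,-1)=298452 g(21,1)=236436 g(21,3)=90440
t=22: g(22,-22)=1 g(22,-20)=22 g(22,-18)=231 g(22,-16)=1540 g(22,-14)=7314 g(22,-12)=26312 g(22,-10)=74382 g(22,-8)=169004 g(22,-6)=312455 g(22,-4)=471086 g(22,-2)=572033 g(22,0)=534888 g(22,2)=326876
t=23: g(23,-23)=1 g(23,-21)=23 g(23,-19)=253 g(23,-17)=1771 g(23,-15)=8854 g(23,-13)=33626 g(23,-11)=100694 g(23,-9)=243386 g(23,-7)=481459 g(23,-5)=783541 g(23,-3)=1043119 g(23,-1)=1106921 g(23,1)=861764 g(23,3)=326876
t=24: g(24,-24)=1 g(24,-22)=24 g(24,-20)=276 g(24,-18)=2024 g(24,-16)=10625 g(24,-14)=42480 g(24,-12)=134320 g(24,-10)=344080 g(24,-8)=724845 g(24,-6)=1265000 g(24,-4)=1826660 g(24,-2)=2150040 g(24,0)=1968685 g(24,2)=1188640
t=25: g(25,-25)=1 g(25,-23)=25 g(25,-21)=300 g(25,-19)=2300 g(25,-17)=12649 g(25,-15)=53105 g(25,-13)=176800 g(25,-11)=478400 g(25,-9)=1068925 g(25,-7)=1989845 g(25,-5)=3091660 g(25,-3)=3976700 g(25,-1)=4118725 g(25,1)=3157325 g(25,3)=1188640
t=26: g(26,-26)=1 g(26,-24)=26 g(26,-22)=325 g(26,-20)=2600 g(26,-18)=14949 g(26,-16)=65754 g(26,-14)=229905 g(26,-12)=655200 g(26,-10)=1547325 g(26,-8)=3058770 g(26,-6)=5081505 g(26,-4)=7068360 g(26,-2)=8095425 g(26,0)=7276050 g(26,2)=4345965
t=27: g(27,-27)=1 g(27,-25)=27 g(27,-23)=351 g(27,-21)=2925 g(27,-19)=17549 g(27,-17)=80703 g(27,-15)=295659 g(27,-13)=885105 g(27,-11)=2202525 g(27,-9)=4606095 g(27,-7)=8140275 g(27,-5)=12149865 g(27,-3)=15163785 g(27,-1)=15371475 g(27,1)=11622015 g(27,3)=4345965
t=28: g(28,-28)=1 g(28,-26)=28 g(28,-24)=378 g(28,-22)=3276 g(28,-20)=20474 g(28,-18)=98252 g(28,-16)=376362 g(28,-14)=1180764 g(28,-12)=3087630 g(28,-10)=6808620 g(28,-8)=12746370 g(28,-6)=20290140 g(28,-4)=27313650 g(28,-2)=30535260 g(28,0)=26993490 g(28,2)=15967980
t=29: g(29,-29)=1 g(29,-27)=29 g(29,-25)=406 g(29,-23)=3654 g(29,-21)=23750 g(29,-19)=118726 g(29,-17)=474614 g(29,-15)=1557126 g(29,-13)=4268394 g(29,-11)=9896250 g(29,-9)=19554990 g(29,-7)=33036510 g(29,-5)=47603790 g(29,-3)=57848910 g(29,-1)=57528750 g(29,1)=42961470 g(29,3)=15967980
t=30: g(30,-30)=1 g(30,-28)=30 g(30,-26)=435 g(30,-24)=4060 g(30,-22)=27404 g(30,-20)=142476 g(30,-18)=593340 g(30,-16)=2031740 g(30,-14)=5825520 g(30,-12)=14164644 g(30,-10)=29451240 g(30,-8)=52591500 g(30,-6)=80640300 g(30,-4)=105452700 g(30,-2)=115377660 g(30,0)=100490220 g(30,2)=58929450
Paths never hitting 4: Σ_s g(30,s) = 565722720
Paths hitting 4: 2^30 - 565722720 = 508019104
P = 508019104/1073741824 = 15875597/33554432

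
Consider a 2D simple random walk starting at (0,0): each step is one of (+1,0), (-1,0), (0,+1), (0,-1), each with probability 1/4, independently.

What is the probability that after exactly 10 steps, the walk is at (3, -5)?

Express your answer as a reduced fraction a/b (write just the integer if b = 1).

Answer: 525/262144

Derivation:
Let h be the number of horizontal steps (so 10-h are vertical). To end at (3,-5) need (h+3)/2 right-steps and ((10-h)-5)/2 up-steps.
Sum over h with 3 ≤ h ≤ 5, h ≡ 1 (mod 2), 10-h ≡ 1 (mod 2):
h=3: C(10,3)·C(3,3)·C(7,1) = 120·1·7 = 840
h=5: C(10,5)·C(5,4)·C(5,0) = 252·5·1 = 1260
Total favorable: 2100
Total paths: 4^10 = 1048576
P = 2100/1048576 = 525/262144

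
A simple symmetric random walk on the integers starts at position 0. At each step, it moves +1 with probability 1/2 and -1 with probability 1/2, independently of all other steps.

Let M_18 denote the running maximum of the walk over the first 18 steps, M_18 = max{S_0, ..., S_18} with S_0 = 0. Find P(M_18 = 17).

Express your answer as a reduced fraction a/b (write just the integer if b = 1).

Answer: 1/262144

Derivation:
Let M_18 = max(S_0,...,S_18). Use the reflection principle: for j ≥ 1, #{paths with M_18 ≥ j} = #{S_18 ≥ j} + #{S_18 ≥ j+1}.
By reflection, #{M_18 ≥ 17} = #{S_18 ≥ 17} + #{S_18 ≥ 18} = 1 + 1 = 2.
#{M_18 ≥ 18} = #{S_18 ≥ 18} + #{S_18 ≥ 19} = 1 + 0 = 1.
#{M_18 = 17} = 2 - 1 = 1.
P(M_18 = 17) = 1/262144 = 1/262144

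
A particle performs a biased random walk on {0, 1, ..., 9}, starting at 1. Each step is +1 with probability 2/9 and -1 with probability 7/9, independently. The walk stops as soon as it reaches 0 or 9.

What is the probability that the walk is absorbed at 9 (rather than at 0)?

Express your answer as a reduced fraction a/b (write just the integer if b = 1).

Biased walk: p = 2/9, q = 7/9, r = q/p = 7/2
Gambler's ruin: P(hit 9 before 0 | start at 1) = (1 - r^a)/(1 - r^N)
r^1 = 7/2; r^9 = 40353607/512
P = (1 - 7/2) / (1 - 40353607/512) = -5/2 / -40353095/512 = 256/8070619

Answer: 256/8070619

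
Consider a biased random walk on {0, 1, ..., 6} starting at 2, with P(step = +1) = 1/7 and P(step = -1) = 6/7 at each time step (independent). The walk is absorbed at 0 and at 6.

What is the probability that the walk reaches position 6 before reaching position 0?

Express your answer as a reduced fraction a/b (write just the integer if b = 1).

Biased walk: p = 1/7, q = 6/7, r = q/p = 6
Gambler's ruin: P(hit 6 before 0 | start at 2) = (1 - r^a)/(1 - r^N)
r^2 = 36; r^6 = 46656
P = (1 - 36) / (1 - 46656) = -35 / -46655 = 1/1333

Answer: 1/1333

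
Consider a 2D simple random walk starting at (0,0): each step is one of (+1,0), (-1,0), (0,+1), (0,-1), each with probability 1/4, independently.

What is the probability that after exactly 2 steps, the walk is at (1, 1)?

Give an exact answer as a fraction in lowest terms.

Answer: 1/8

Derivation:
Let h be the number of horizontal steps (so 2-h are vertical). To end at (1,1) need (h+1)/2 right-steps and ((2-h)+1)/2 up-steps.
Sum over h with 1 ≤ h ≤ 1, h ≡ 1 (mod 2), 2-h ≡ 1 (mod 2):
h=1: C(2,1)·C(1,1)·C(1,1) = 2·1·1 = 2
Total favorable: 2
Total paths: 4^2 = 16
P = 2/16 = 1/8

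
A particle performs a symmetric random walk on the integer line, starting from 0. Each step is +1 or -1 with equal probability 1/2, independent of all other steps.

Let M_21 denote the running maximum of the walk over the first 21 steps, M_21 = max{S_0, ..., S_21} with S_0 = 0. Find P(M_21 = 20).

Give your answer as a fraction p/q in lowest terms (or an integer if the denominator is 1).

Let M_21 = max(S_0,...,S_21). Use the reflection principle: for j ≥ 1, #{paths with M_21 ≥ j} = #{S_21 ≥ j} + #{S_21 ≥ j+1}.
By reflection, #{M_21 ≥ 20} = #{S_21 ≥ 20} + #{S_21 ≥ 21} = 1 + 1 = 2.
#{M_21 ≥ 21} = #{S_21 ≥ 21} + #{S_21 ≥ 22} = 1 + 0 = 1.
#{M_21 = 20} = 2 - 1 = 1.
P(M_21 = 20) = 1/2097152 = 1/2097152

Answer: 1/2097152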